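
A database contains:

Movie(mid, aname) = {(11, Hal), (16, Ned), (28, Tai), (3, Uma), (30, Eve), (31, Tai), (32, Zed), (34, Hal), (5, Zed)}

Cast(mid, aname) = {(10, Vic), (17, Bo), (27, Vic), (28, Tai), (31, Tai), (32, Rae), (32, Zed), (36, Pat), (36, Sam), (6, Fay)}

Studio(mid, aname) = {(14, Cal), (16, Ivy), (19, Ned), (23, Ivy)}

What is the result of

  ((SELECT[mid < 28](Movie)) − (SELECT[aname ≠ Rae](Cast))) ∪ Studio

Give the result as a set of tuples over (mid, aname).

{(11, Hal), (14, Cal), (16, Ivy), (16, Ned), (19, Ned), (23, Ivy), (3, Uma), (5, Zed)}

Filtering on mid < 28 leaves {(11, Hal), (16, Ned), (3, Uma), (5, Zed)}.
Filtering on aname ≠ Rae leaves {(10, Vic), (17, Bo), (27, Vic), (28, Tai), (31, Tai), (32, Zed), (36, Pat), (36, Sam), (6, Fay)}.
Difference: {(11, Hal), (16, Ned), (3, Uma), (5, Zed)} with {(10, Vic), (17, Bo), (27, Vic), (28, Tai), (31, Tai), (32, Zed), (36, Pat), (36, Sam), (6, Fay)} → {(11, Hal), (16, Ned), (3, Uma), (5, Zed)}
Union: {(11, Hal), (16, Ned), (3, Uma), (5, Zed)} with {(14, Cal), (16, Ivy), (19, Ned), (23, Ivy)} → {(11, Hal), (14, Cal), (16, Ivy), (16, Ned), (19, Ned), (23, Ivy), (3, Uma), (5, Zed)}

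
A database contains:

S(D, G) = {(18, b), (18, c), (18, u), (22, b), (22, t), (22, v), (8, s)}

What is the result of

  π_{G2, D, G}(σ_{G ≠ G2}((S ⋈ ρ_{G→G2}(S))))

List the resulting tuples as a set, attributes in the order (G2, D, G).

{(b, 18, c), (b, 18, u), (b, 22, t), (b, 22, v), (c, 18, b), (c, 18, u), (t, 22, b), (t, 22, v), (u, 18, b), (u, 18, c), (v, 22, b), (v, 22, t)}

ρ[G→G2]: schema becomes (D, G2); tuples unchanged.
S ⋈ ρ_{G→G2}(S) (natural join on D): {(18, b, b), (18, b, c), (18, b, u), (18, c, b), (18, c, c), (18, c, u), (18, u, b), (18, u, c), (18, u, u), (22, b, b), (22, b, t), (22, b, v), (22, t, b), (22, t, t), (22, t, v), (22, v, b), (22, v, t), (22, v, v), (8, s, s)}
Selection G ≠ G2: {(18, b, c), (18, b, u), (18, c, b), (18, c, u), (18, u, b), (18, u, c), (22, b, t), (22, b, v), (22, t, b), (22, t, v), (22, v, b), (22, v, t)}
π[G2, D, G]: project onto (G2, D, G) → {(b, 18, c), (b, 18, u), (b, 22, t), (b, 22, v), (c, 18, b), (c, 18, u), (t, 22, b), (t, 22, v), (u, 18, b), (u, 18, c), (v, 22, b), (v, 22, t)}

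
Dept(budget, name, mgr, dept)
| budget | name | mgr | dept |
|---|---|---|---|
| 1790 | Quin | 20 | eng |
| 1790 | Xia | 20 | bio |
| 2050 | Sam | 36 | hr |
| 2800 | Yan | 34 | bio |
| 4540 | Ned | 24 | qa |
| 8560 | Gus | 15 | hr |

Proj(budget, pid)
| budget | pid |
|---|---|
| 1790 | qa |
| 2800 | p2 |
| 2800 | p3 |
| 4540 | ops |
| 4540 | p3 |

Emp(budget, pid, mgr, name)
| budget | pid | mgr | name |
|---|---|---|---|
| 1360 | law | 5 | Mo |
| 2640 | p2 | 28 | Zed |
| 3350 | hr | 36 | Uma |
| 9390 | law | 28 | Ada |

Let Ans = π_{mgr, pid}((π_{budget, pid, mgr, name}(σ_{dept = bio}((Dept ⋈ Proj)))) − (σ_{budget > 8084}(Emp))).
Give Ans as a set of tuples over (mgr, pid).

Dept ⋈ Proj (natural join on budget): {(1790, Quin, 20, eng, qa), (1790, Xia, 20, bio, qa), (2800, Yan, 34, bio, p2), (2800, Yan, 34, bio, p3), (4540, Ned, 24, qa, ops), (4540, Ned, 24, qa, p3)}
Apply σ_{dept = bio}; surviving tuples: {(1790, Xia, 20, bio, qa), (2800, Yan, 34, bio, p2), (2800, Yan, 34, bio, p3)}
Keep only column(s) budget, pid, mgr, name: {(1790, qa, 20, Xia), (2800, p2, 34, Yan), (2800, p3, 34, Yan)}
Apply σ_{budget > 8084}; surviving tuples: {(9390, law, 28, Ada)}
Set difference of the two operands is {(1790, qa, 20, Xia), (2800, p2, 34, Yan), (2800, p3, 34, Yan)}.
Keep only column(s) mgr, pid: {(20, qa), (34, p2), (34, p3)}

{(20, qa), (34, p2), (34, p3)}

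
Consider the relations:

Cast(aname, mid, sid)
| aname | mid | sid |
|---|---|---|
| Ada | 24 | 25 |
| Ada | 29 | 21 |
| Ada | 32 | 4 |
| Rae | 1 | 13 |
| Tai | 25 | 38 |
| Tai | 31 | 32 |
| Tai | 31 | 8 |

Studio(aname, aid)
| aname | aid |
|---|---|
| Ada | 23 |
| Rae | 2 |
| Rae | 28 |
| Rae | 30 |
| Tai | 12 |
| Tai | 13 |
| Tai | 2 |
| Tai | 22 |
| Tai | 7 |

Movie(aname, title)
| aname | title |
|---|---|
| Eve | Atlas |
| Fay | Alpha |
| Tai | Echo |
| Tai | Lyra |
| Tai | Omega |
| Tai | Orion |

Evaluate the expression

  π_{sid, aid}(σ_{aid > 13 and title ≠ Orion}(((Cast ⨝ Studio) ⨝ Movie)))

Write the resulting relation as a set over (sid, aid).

Natural join on aname: {(Ada, 24, 25, 23), (Ada, 29, 21, 23), (Ada, 32, 4, 23), (Rae, 1, 13, 2), (Rae, 1, 13, 28), (Rae, 1, 13, 30), (Tai, 25, 38, 12), (Tai, 25, 38, 13), (Tai, 25, 38, 2), (Tai, 25, 38, 22), (Tai, 25, 38, 7), (Tai, 31, 32, 12), (Tai, 31, 32, 13), (Tai, 31, 32, 2), (Tai, 31, 32, 22), (Tai, 31, 32, 7), (Tai, 31, 8, 12), (Tai, 31, 8, 13), (Tai, 31, 8, 2), (Tai, 31, 8, 22), (Tai, 31, 8, 7)}
Natural join on aname: {(Tai, 25, 38, 12, Echo), (Tai, 25, 38, 12, Lyra), (Tai, 25, 38, 12, Omega), (Tai, 25, 38, 12, Orion), (Tai, 25, 38, 13, Echo), (Tai, 25, 38, 13, Lyra), (Tai, 25, 38, 13, Omega), (Tai, 25, 38, 13, Orion), (Tai, 25, 38, 2, Echo), (Tai, 25, 38, 2, Lyra), (Tai, 25, 38, 2, Omega), (Tai, 25, 38, 2, Orion), (Tai, 25, 38, 22, Echo), (Tai, 25, 38, 22, Lyra), (Tai, 25, 38, 22, Omega), (Tai, 25, 38, 22, Orion), (Tai, 25, 38, 7, Echo), (Tai, 25, 38, 7, Lyra), (Tai, 25, 38, 7, Omega), (Tai, 25, 38, 7, Orion), (Tai, 31, 32, 12, Echo), (Tai, 31, 32, 12, Lyra), (Tai, 31, 32, 12, Omega), (Tai, 31, 32, 12, Orion), (Tai, 31, 32, 13, Echo), (Tai, 31, 32, 13, Lyra), (Tai, 31, 32, 13, Omega), (Tai, 31, 32, 13, Orion), (Tai, 31, 32, 2, Echo), (Tai, 31, 32, 2, Lyra), (Tai, 31, 32, 2, Omega), (Tai, 31, 32, 2, Orion), (Tai, 31, 32, 22, Echo), (Tai, 31, 32, 22, Lyra), (Tai, 31, 32, 22, Omega), (Tai, 31, 32, 22, Orion), (Tai, 31, 32, 7, Echo), (Tai, 31, 32, 7, Lyra), (Tai, 31, 32, 7, Omega), (Tai, 31, 32, 7, Orion), (Tai, 31, 8, 12, Echo), (Tai, 31, 8, 12, Lyra), (Tai, 31, 8, 12, Omega), (Tai, 31, 8, 12, Orion), (Tai, 31, 8, 13, Echo), (Tai, 31, 8, 13, Lyra), (Tai, 31, 8, 13, Omega), (Tai, 31, 8, 13, Orion), (Tai, 31, 8, 2, Echo), (Tai, 31, 8, 2, Lyra), (Tai, 31, 8, 2, Omega), (Tai, 31, 8, 2, Orion), (Tai, 31, 8, 22, Echo), (Tai, 31, 8, 22, Lyra), (Tai, 31, 8, 22, Omega), (Tai, 31, 8, 22, Orion), (Tai, 31, 8, 7, Echo), (Tai, 31, 8, 7, Lyra), (Tai, 31, 8, 7, Omega), (Tai, 31, 8, 7, Orion)}
Filtering on aid > 13 and title ≠ Orion leaves {(Tai, 25, 38, 22, Echo), (Tai, 25, 38, 22, Lyra), (Tai, 25, 38, 22, Omega), (Tai, 31, 32, 22, Echo), (Tai, 31, 32, 22, Lyra), (Tai, 31, 32, 22, Omega), (Tai, 31, 8, 22, Echo), (Tai, 31, 8, 22, Lyra), (Tai, 31, 8, 22, Omega)}.
π_{sid, aid} gives {(32, 22), (38, 22), (8, 22)} (6 duplicate(s) eliminated).

{(32, 22), (38, 22), (8, 22)}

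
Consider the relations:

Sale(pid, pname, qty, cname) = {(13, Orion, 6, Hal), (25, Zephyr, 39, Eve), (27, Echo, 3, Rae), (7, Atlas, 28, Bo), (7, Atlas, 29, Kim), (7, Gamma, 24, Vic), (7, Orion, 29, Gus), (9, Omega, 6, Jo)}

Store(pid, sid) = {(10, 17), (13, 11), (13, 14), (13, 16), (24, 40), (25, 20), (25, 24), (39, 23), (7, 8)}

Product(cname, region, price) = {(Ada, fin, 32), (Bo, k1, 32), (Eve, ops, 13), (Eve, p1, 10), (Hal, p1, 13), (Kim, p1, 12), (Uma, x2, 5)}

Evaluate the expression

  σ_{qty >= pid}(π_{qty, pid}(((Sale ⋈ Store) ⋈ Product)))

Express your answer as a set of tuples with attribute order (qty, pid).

{(28, 7), (29, 7), (39, 25)}

Joining Sale and Store on pid yields {(13, Orion, 6, Hal, 11), (13, Orion, 6, Hal, 14), (13, Orion, 6, Hal, 16), (25, Zephyr, 39, Eve, 20), (25, Zephyr, 39, Eve, 24), (7, Atlas, 28, Bo, 8), (7, Atlas, 29, Kim, 8), (7, Gamma, 24, Vic, 8), (7, Orion, 29, Gus, 8)}.
Joining (Sale ⋈ Store) and Product on cname yields {(13, Orion, 6, Hal, 11, p1, 13), (13, Orion, 6, Hal, 14, p1, 13), (13, Orion, 6, Hal, 16, p1, 13), (25, Zephyr, 39, Eve, 20, ops, 13), (25, Zephyr, 39, Eve, 20, p1, 10), (25, Zephyr, 39, Eve, 24, ops, 13), (25, Zephyr, 39, Eve, 24, p1, 10), (7, Atlas, 28, Bo, 8, k1, 32), (7, Atlas, 29, Kim, 8, p1, 12)}.
π[qty, pid]: project onto (qty, pid) (5 duplicate(s) eliminated) → {(28, 7), (29, 7), (39, 25), (6, 13)}
Filtering on qty >= pid leaves {(28, 7), (29, 7), (39, 25)}.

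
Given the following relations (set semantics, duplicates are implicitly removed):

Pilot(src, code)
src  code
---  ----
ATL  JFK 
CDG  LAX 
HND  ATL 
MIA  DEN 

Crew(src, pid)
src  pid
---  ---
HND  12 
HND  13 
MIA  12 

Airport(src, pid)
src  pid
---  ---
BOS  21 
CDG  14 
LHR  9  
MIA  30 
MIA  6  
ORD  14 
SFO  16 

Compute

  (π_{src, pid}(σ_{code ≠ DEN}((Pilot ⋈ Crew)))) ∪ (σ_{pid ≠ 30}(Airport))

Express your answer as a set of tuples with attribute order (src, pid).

Pilot ⋈ Crew (natural join on src): {(HND, ATL, 12), (HND, ATL, 13), (MIA, DEN, 12)}
Apply σ_{code ≠ DEN}; surviving tuples: {(HND, ATL, 12), (HND, ATL, 13)}
Projecting to src, pid: {(HND, 12), (HND, 13)}
Apply σ_{pid ≠ 30}; surviving tuples: {(BOS, 21), (CDG, 14), (LHR, 9), (MIA, 6), (ORD, 14), (SFO, 16)}
Union: {(HND, 12), (HND, 13)} with {(BOS, 21), (CDG, 14), (LHR, 9), (MIA, 6), (ORD, 14), (SFO, 16)} → {(BOS, 21), (CDG, 14), (HND, 12), (HND, 13), (LHR, 9), (MIA, 6), (ORD, 14), (SFO, 16)}

{(BOS, 21), (CDG, 14), (HND, 12), (HND, 13), (LHR, 9), (MIA, 6), (ORD, 14), (SFO, 16)}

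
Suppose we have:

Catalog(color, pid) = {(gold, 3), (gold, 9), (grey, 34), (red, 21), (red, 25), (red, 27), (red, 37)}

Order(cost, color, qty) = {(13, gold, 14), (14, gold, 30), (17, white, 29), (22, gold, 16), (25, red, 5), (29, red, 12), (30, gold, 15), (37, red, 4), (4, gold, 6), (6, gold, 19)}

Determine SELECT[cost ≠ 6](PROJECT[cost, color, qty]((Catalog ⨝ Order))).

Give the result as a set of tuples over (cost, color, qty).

{(13, gold, 14), (14, gold, 30), (22, gold, 16), (25, red, 5), (29, red, 12), (30, gold, 15), (37, red, 4), (4, gold, 6)}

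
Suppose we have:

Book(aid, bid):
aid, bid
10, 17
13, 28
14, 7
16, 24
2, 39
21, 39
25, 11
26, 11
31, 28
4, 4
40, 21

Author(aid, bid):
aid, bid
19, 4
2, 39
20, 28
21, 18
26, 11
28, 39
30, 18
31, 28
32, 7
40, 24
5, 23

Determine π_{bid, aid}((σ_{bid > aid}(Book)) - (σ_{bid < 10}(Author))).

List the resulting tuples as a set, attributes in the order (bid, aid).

σ[bid > aid]: keep tuples satisfying bid > aid → {(10, 17), (13, 28), (16, 24), (2, 39), (21, 39)}
σ[bid < 10]: keep tuples satisfying bid < 10 → {(19, 4), (32, 7)}
Set difference of the two operands is {(10, 17), (13, 28), (16, 24), (2, 39), (21, 39)}.
π[bid, aid]: project onto (bid, aid) → {(17, 10), (24, 16), (28, 13), (39, 2), (39, 21)}

{(17, 10), (24, 16), (28, 13), (39, 2), (39, 21)}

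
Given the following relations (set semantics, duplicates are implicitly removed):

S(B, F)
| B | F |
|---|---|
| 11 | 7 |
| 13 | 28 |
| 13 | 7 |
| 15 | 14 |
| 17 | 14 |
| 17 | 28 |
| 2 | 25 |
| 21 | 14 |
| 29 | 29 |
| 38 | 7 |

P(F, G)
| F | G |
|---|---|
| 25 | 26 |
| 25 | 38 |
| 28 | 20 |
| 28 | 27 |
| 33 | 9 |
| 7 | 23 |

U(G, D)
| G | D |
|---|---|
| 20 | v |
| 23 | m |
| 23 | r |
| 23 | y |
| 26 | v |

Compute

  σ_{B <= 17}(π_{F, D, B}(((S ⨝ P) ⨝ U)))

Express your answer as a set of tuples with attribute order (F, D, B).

Joining S and P on F yields {(11, 7, 23), (13, 28, 20), (13, 28, 27), (13, 7, 23), (17, 28, 20), (17, 28, 27), (2, 25, 26), (2, 25, 38), (38, 7, 23)}.
Joining (S ⨝ P) and U on G yields {(11, 7, 23, m), (11, 7, 23, r), (11, 7, 23, y), (13, 28, 20, v), (13, 7, 23, m), (13, 7, 23, r), (13, 7, 23, y), (17, 28, 20, v), (2, 25, 26, v), (38, 7, 23, m), (38, 7, 23, r), (38, 7, 23, y)}.
Projecting to F, D, B: {(25, v, 2), (28, v, 13), (28, v, 17), (7, m, 11), (7, m, 13), (7, m, 38), (7, r, 11), (7, r, 13), (7, r, 38), (7, y, 11), (7, y, 13), (7, y, 38)}
σ[B <= 17]: keep tuples satisfying B <= 17 → {(25, v, 2), (28, v, 13), (28, v, 17), (7, m, 11), (7, m, 13), (7, r, 11), (7, r, 13), (7, y, 11), (7, y, 13)}

{(25, v, 2), (28, v, 13), (28, v, 17), (7, m, 11), (7, m, 13), (7, r, 11), (7, r, 13), (7, y, 11), (7, y, 13)}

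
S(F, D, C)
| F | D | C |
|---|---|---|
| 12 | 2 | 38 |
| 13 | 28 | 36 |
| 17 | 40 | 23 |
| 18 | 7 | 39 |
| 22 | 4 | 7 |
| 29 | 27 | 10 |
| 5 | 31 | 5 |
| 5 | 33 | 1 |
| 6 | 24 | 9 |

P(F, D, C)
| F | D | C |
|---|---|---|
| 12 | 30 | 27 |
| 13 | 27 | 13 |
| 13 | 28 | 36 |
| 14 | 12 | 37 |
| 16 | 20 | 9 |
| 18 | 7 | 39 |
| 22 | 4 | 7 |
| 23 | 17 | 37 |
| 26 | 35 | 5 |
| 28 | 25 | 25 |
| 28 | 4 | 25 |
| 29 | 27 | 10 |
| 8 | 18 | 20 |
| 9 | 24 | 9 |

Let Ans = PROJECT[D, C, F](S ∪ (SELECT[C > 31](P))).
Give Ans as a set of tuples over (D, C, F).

Filtering on C > 31 leaves {(13, 28, 36), (14, 12, 37), (18, 7, 39), (23, 17, 37)}.
Taking the union: {(12, 2, 38), (13, 28, 36), (14, 12, 37), (17, 40, 23), (18, 7, 39), (22, 4, 7), (23, 17, 37), (29, 27, 10), (5, 31, 5), (5, 33, 1), (6, 24, 9)}
Keep only column(s) D, C, F: {(12, 37, 14), (17, 37, 23), (2, 38, 12), (24, 9, 6), (27, 10, 29), (28, 36, 13), (31, 5, 5), (33, 1, 5), (4, 7, 22), (40, 23, 17), (7, 39, 18)}

{(12, 37, 14), (17, 37, 23), (2, 38, 12), (24, 9, 6), (27, 10, 29), (28, 36, 13), (31, 5, 5), (33, 1, 5), (4, 7, 22), (40, 23, 17), (7, 39, 18)}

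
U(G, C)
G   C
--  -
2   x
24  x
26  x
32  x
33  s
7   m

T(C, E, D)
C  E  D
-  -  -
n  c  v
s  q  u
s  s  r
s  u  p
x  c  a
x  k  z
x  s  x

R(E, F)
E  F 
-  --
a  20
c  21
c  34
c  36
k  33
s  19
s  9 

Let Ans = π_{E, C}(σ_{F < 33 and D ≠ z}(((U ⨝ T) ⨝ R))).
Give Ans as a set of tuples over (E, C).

U ⋈ T (natural join on C): {(2, x, c, a), (2, x, k, z), (2, x, s, x), (24, x, c, a), (24, x, k, z), (24, x, s, x), (26, x, c, a), (26, x, k, z), (26, x, s, x), (32, x, c, a), (32, x, k, z), (32, x, s, x), (33, s, q, u), (33, s, s, r), (33, s, u, p)}
(U ⨝ T) ⋈ R (natural join on E): {(2, x, c, a, 21), (2, x, c, a, 34), (2, x, c, a, 36), (2, x, k, z, 33), (2, x, s, x, 19), (2, x, s, x, 9), (24, x, c, a, 21), (24, x, c, a, 34), (24, x, c, a, 36), (24, x, k, z, 33), (24, x, s, x, 19), (24, x, s, x, 9), (26, x, c, a, 21), (26, x, c, a, 34), (26, x, c, a, 36), (26, x, k, z, 33), (26, x, s, x, 19), (26, x, s, x, 9), (32, x, c, a, 21), (32, x, c, a, 34), (32, x, c, a, 36), (32, x, k, z, 33), (32, x, s, x, 19), (32, x, s, x, 9), (33, s, s, r, 19), (33, s, s, r, 9)}
Apply σ_{F < 33 and D ≠ z}; surviving tuples: {(2, x, c, a, 21), (2, x, s, x, 19), (2, x, s, x, 9), (24, x, c, a, 21), (24, x, s, x, 19), (24, x, s, x, 9), (26, x, c, a, 21), (26, x, s, x, 19), (26, x, s, x, 9), (32, x, c, a, 21), (32, x, s, x, 19), (32, x, s, x, 9), (33, s, s, r, 19), (33, s, s, r, 9)}
π_{E, C} gives {(c, x), (s, s), (s, x)} (11 duplicate(s) eliminated).

{(c, x), (s, s), (s, x)}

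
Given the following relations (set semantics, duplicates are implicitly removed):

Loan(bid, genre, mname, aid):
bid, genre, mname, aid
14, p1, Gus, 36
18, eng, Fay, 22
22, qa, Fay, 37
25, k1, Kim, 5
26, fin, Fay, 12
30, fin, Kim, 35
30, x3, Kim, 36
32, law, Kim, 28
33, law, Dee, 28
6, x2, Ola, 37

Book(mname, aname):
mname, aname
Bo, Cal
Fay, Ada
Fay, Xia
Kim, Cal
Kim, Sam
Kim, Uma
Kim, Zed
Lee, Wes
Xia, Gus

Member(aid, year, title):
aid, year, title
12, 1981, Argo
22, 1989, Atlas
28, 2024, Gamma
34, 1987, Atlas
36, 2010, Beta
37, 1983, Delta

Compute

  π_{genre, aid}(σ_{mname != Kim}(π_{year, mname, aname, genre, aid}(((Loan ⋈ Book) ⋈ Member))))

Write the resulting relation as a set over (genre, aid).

{(eng, 22), (fin, 12), (qa, 37)}

Joining Loan and Book on mname yields {(18, eng, Fay, 22, Ada), (18, eng, Fay, 22, Xia), (22, qa, Fay, 37, Ada), (22, qa, Fay, 37, Xia), (25, k1, Kim, 5, Cal), (25, k1, Kim, 5, Sam), (25, k1, Kim, 5, Uma), (25, k1, Kim, 5, Zed), (26, fin, Fay, 12, Ada), (26, fin, Fay, 12, Xia), (30, fin, Kim, 35, Cal), (30, fin, Kim, 35, Sam), (30, fin, Kim, 35, Uma), (30, fin, Kim, 35, Zed), (30, x3, Kim, 36, Cal), (30, x3, Kim, 36, Sam), (30, x3, Kim, 36, Uma), (30, x3, Kim, 36, Zed), (32, law, Kim, 28, Cal), (32, law, Kim, 28, Sam), (32, law, Kim, 28, Uma), (32, law, Kim, 28, Zed)}.
Joining (Loan ⋈ Book) and Member on aid yields {(18, eng, Fay, 22, Ada, 1989, Atlas), (18, eng, Fay, 22, Xia, 1989, Atlas), (22, qa, Fay, 37, Ada, 1983, Delta), (22, qa, Fay, 37, Xia, 1983, Delta), (26, fin, Fay, 12, Ada, 1981, Argo), (26, fin, Fay, 12, Xia, 1981, Argo), (30, x3, Kim, 36, Cal, 2010, Beta), (30, x3, Kim, 36, Sam, 2010, Beta), (30, x3, Kim, 36, Uma, 2010, Beta), (30, x3, Kim, 36, Zed, 2010, Beta), (32, law, Kim, 28, Cal, 2024, Gamma), (32, law, Kim, 28, Sam, 2024, Gamma), (32, law, Kim, 28, Uma, 2024, Gamma), (32, law, Kim, 28, Zed, 2024, Gamma)}.
π[year, mname, aname, genre, aid]: project onto (year, mname, aname, genre, aid) → {(1981, Fay, Ada, fin, 12), (1981, Fay, Xia, fin, 12), (1983, Fay, Ada, qa, 37), (1983, Fay, Xia, qa, 37), (1989, Fay, Ada, eng, 22), (1989, Fay, Xia, eng, 22), (2010, Kim, Cal, x3, 36), (2010, Kim, Sam, x3, 36), (2010, Kim, Uma, x3, 36), (2010, Kim, Zed, x3, 36), (2024, Kim, Cal, law, 28), (2024, Kim, Sam, law, 28), (2024, Kim, Uma, law, 28), (2024, Kim, Zed, law, 28)}
Filtering on mname != Kim leaves {(1981, Fay, Ada, fin, 12), (1981, Fay, Xia, fin, 12), (1983, Fay, Ada, qa, 37), (1983, Fay, Xia, qa, 37), (1989, Fay, Ada, eng, 22), (1989, Fay, Xia, eng, 22)}.
π[genre, aid]: project onto (genre, aid) (3 duplicate(s) eliminated) → {(eng, 22), (fin, 12), (qa, 37)}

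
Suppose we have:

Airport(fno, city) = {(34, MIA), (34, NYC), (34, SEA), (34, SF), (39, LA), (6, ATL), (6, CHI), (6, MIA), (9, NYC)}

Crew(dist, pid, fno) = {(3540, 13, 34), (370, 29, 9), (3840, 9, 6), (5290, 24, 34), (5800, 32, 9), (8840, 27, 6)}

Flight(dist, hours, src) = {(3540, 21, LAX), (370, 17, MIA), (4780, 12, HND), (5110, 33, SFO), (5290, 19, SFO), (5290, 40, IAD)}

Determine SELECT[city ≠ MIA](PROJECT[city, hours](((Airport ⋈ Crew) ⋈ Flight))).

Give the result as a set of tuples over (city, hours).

{(NYC, 17), (NYC, 19), (NYC, 21), (NYC, 40), (SEA, 19), (SEA, 21), (SEA, 40), (SF, 19), (SF, 21), (SF, 40)}

Joining Airport and Crew on fno yields {(34, MIA, 3540, 13), (34, MIA, 5290, 24), (34, NYC, 3540, 13), (34, NYC, 5290, 24), (34, SEA, 3540, 13), (34, SEA, 5290, 24), (34, SF, 3540, 13), (34, SF, 5290, 24), (6, ATL, 3840, 9), (6, ATL, 8840, 27), (6, CHI, 3840, 9), (6, CHI, 8840, 27), (6, MIA, 3840, 9), (6, MIA, 8840, 27), (9, NYC, 370, 29), (9, NYC, 5800, 32)}.
Joining (Airport ⋈ Crew) and Flight on dist yields {(34, MIA, 3540, 13, 21, LAX), (34, MIA, 5290, 24, 19, SFO), (34, MIA, 5290, 24, 40, IAD), (34, NYC, 3540, 13, 21, LAX), (34, NYC, 5290, 24, 19, SFO), (34, NYC, 5290, 24, 40, IAD), (34, SEA, 3540, 13, 21, LAX), (34, SEA, 5290, 24, 19, SFO), (34, SEA, 5290, 24, 40, IAD), (34, SF, 3540, 13, 21, LAX), (34, SF, 5290, 24, 19, SFO), (34, SF, 5290, 24, 40, IAD), (9, NYC, 370, 29, 17, MIA)}.
Keep only column(s) city, hours: {(MIA, 19), (MIA, 21), (MIA, 40), (NYC, 17), (NYC, 19), (NYC, 21), (NYC, 40), (SEA, 19), (SEA, 21), (SEA, 40), (SF, 19), (SF, 21), (SF, 40)}
Filtering on city ≠ MIA leaves {(NYC, 17), (NYC, 19), (NYC, 21), (NYC, 40), (SEA, 19), (SEA, 21), (SEA, 40), (SF, 19), (SF, 21), (SF, 40)}.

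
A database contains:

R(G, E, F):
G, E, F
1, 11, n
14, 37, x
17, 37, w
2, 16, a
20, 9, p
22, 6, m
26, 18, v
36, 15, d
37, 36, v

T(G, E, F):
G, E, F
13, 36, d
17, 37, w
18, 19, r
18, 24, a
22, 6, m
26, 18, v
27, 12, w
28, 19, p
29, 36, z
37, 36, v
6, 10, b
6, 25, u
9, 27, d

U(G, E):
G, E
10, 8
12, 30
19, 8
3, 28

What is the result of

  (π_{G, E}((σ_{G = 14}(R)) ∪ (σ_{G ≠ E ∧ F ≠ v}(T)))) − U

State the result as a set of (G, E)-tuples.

{(13, 36), (14, 37), (17, 37), (18, 19), (18, 24), (22, 6), (27, 12), (28, 19), (29, 36), (6, 10), (6, 25), (9, 27)}

Selection G = 14: {(14, 37, x)}
Selection G ≠ E ∧ F ≠ v: {(13, 36, d), (17, 37, w), (18, 19, r), (18, 24, a), (22, 6, m), (27, 12, w), (28, 19, p), (29, 36, z), (6, 10, b), (6, 25, u), (9, 27, d)}
Union: {(14, 37, x)} with {(13, 36, d), (17, 37, w), (18, 19, r), (18, 24, a), (22, 6, m), (27, 12, w), (28, 19, p), (29, 36, z), (6, 10, b), (6, 25, u), (9, 27, d)} → {(13, 36, d), (14, 37, x), (17, 37, w), (18, 19, r), (18, 24, a), (22, 6, m), (27, 12, w), (28, 19, p), (29, 36, z), (6, 10, b), (6, 25, u), (9, 27, d)}
Keep only column(s) G, E: {(13, 36), (14, 37), (17, 37), (18, 19), (18, 24), (22, 6), (27, 12), (28, 19), (29, 36), (6, 10), (6, 25), (9, 27)}
Difference: {(13, 36), (14, 37), (17, 37), (18, 19), (18, 24), (22, 6), (27, 12), (28, 19), (29, 36), (6, 10), (6, 25), (9, 27)} with {(10, 8), (12, 30), (19, 8), (3, 28)} → {(13, 36), (14, 37), (17, 37), (18, 19), (18, 24), (22, 6), (27, 12), (28, 19), (29, 36), (6, 10), (6, 25), (9, 27)}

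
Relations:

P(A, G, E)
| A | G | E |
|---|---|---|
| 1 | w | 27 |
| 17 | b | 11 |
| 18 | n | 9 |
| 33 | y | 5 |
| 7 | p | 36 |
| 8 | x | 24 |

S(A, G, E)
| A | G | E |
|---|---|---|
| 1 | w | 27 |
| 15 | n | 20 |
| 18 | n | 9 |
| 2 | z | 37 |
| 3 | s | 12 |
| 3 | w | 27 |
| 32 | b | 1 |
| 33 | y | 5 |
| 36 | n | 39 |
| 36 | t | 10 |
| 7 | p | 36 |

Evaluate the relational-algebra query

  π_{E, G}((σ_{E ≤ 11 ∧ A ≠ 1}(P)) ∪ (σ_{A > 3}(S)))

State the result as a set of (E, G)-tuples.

{(1, b), (10, t), (11, b), (20, n), (36, p), (39, n), (5, y), (9, n)}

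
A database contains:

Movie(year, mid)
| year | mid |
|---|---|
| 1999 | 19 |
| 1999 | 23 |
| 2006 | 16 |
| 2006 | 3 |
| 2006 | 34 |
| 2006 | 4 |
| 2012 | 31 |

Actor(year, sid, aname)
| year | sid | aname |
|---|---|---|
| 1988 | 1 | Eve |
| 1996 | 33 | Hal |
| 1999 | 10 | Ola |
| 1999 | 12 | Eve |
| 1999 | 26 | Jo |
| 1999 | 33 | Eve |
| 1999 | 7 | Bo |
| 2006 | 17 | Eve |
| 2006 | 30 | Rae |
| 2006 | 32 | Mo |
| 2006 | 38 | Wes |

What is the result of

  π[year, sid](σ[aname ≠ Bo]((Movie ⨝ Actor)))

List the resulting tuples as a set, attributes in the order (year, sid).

Joining Movie and Actor on year yields {(1999, 19, 10, Ola), (1999, 19, 12, Eve), (1999, 19, 26, Jo), (1999, 19, 33, Eve), (1999, 19, 7, Bo), (1999, 23, 10, Ola), (1999, 23, 12, Eve), (1999, 23, 26, Jo), (1999, 23, 33, Eve), (1999, 23, 7, Bo), (2006, 16, 17, Eve), (2006, 16, 30, Rae), (2006, 16, 32, Mo), (2006, 16, 38, Wes), (2006, 3, 17, Eve), (2006, 3, 30, Rae), (2006, 3, 32, Mo), (2006, 3, 38, Wes), (2006, 34, 17, Eve), (2006, 34, 30, Rae), (2006, 34, 32, Mo), (2006, 34, 38, Wes), (2006, 4, 17, Eve), (2006, 4, 30, Rae), (2006, 4, 32, Mo), (2006, 4, 38, Wes)}.
σ[aname ≠ Bo]: keep tuples satisfying aname ≠ Bo → {(1999, 19, 10, Ola), (1999, 19, 12, Eve), (1999, 19, 26, Jo), (1999, 19, 33, Eve), (1999, 23, 10, Ola), (1999, 23, 12, Eve), (1999, 23, 26, Jo), (1999, 23, 33, Eve), (2006, 16, 17, Eve), (2006, 16, 30, Rae), (2006, 16, 32, Mo), (2006, 16, 38, Wes), (2006, 3, 17, Eve), (2006, 3, 30, Rae), (2006, 3, 32, Mo), (2006, 3, 38, Wes), (2006, 34, 17, Eve), (2006, 34, 30, Rae), (2006, 34, 32, Mo), (2006, 34, 38, Wes), (2006, 4, 17, Eve), (2006, 4, 30, Rae), (2006, 4, 32, Mo), (2006, 4, 38, Wes)}
π[year, sid]: project onto (year, sid) (16 duplicate(s) eliminated) → {(1999, 10), (1999, 12), (1999, 26), (1999, 33), (2006, 17), (2006, 30), (2006, 32), (2006, 38)}

{(1999, 10), (1999, 12), (1999, 26), (1999, 33), (2006, 17), (2006, 30), (2006, 32), (2006, 38)}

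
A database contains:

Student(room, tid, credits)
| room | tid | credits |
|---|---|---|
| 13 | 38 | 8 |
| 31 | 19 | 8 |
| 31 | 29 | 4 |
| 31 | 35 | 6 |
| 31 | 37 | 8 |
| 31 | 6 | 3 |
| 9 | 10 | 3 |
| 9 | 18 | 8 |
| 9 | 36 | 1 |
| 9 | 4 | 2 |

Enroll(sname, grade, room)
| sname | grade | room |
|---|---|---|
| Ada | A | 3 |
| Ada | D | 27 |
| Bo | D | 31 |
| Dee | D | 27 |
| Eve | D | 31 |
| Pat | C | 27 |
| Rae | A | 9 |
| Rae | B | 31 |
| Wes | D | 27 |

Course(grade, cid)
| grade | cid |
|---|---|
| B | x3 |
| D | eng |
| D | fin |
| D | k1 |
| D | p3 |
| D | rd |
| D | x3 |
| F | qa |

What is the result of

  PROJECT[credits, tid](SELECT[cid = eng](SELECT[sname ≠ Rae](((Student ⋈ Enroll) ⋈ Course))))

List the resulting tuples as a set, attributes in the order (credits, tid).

{(3, 6), (4, 29), (6, 35), (8, 19), (8, 37)}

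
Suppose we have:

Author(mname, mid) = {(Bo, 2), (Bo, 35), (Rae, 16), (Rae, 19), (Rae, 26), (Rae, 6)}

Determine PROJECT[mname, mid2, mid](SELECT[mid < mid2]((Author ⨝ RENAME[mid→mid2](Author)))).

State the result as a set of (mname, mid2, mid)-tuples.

{(Bo, 35, 2), (Rae, 16, 6), (Rae, 19, 16), (Rae, 19, 6), (Rae, 26, 16), (Rae, 26, 19), (Rae, 26, 6)}

ρ[mid→mid2]: schema becomes (mname, mid2); tuples unchanged.
Author ⋈ RENAME[mid→mid2](Author) (natural join on mname): {(Bo, 2, 2), (Bo, 2, 35), (Bo, 35, 2), (Bo, 35, 35), (Rae, 16, 16), (Rae, 16, 19), (Rae, 16, 26), (Rae, 16, 6), (Rae, 19, 16), (Rae, 19, 19), (Rae, 19, 26), (Rae, 19, 6), (Rae, 26, 16), (Rae, 26, 19), (Rae, 26, 26), (Rae, 26, 6), (Rae, 6, 16), (Rae, 6, 19), (Rae, 6, 26), (Rae, 6, 6)}
Filtering on mid < mid2 leaves {(Bo, 2, 35), (Rae, 16, 19), (Rae, 16, 26), (Rae, 19, 26), (Rae, 6, 16), (Rae, 6, 19), (Rae, 6, 26)}.
π[mname, mid2, mid]: project onto (mname, mid2, mid) → {(Bo, 35, 2), (Rae, 16, 6), (Rae, 19, 16), (Rae, 19, 6), (Rae, 26, 16), (Rae, 26, 19), (Rae, 26, 6)}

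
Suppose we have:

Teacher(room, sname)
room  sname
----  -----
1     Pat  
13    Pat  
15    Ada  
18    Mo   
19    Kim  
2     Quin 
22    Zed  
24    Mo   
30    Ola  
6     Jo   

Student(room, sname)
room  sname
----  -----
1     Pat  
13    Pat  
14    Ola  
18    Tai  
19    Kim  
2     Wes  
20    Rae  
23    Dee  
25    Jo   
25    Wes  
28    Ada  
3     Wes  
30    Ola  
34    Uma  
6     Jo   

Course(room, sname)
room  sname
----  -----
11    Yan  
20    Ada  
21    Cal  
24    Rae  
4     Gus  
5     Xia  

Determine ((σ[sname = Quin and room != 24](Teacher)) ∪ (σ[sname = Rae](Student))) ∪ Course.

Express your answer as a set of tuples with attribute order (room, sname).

Apply σ_{sname = Quin and room != 24}; surviving tuples: {(2, Quin)}
Apply σ_{sname = Rae}; surviving tuples: {(20, Rae)}
Taking the union: {(2, Quin), (20, Rae)}
Taking the union: {(11, Yan), (2, Quin), (20, Ada), (20, Rae), (21, Cal), (24, Rae), (4, Gus), (5, Xia)}

{(11, Yan), (2, Quin), (20, Ada), (20, Rae), (21, Cal), (24, Rae), (4, Gus), (5, Xia)}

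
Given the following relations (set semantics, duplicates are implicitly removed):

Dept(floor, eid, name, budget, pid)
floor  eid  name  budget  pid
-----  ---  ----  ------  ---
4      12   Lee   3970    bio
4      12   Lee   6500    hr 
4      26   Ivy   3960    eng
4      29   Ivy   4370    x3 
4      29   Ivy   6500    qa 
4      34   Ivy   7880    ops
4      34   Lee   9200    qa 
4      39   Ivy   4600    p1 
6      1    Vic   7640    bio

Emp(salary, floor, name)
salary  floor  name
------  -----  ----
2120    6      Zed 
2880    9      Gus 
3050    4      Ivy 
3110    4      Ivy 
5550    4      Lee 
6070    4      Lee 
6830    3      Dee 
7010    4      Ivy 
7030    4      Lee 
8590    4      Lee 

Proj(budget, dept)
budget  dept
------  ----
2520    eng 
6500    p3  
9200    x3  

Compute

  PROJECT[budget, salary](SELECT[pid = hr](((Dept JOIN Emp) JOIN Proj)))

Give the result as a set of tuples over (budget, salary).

Dept ⋈ Emp (natural join on floor, name): {(4, 12, Lee, 3970, bio, 5550), (4, 12, Lee, 3970, bio, 6070), (4, 12, Lee, 3970, bio, 7030), (4, 12, Lee, 3970, bio, 8590), (4, 12, Lee, 6500, hr, 5550), (4, 12, Lee, 6500, hr, 6070), (4, 12, Lee, 6500, hr, 7030), (4, 12, Lee, 6500, hr, 8590), (4, 26, Ivy, 3960, eng, 3050), (4, 26, Ivy, 3960, eng, 3110), (4, 26, Ivy, 3960, eng, 7010), (4, 29, Ivy, 4370, x3, 3050), (4, 29, Ivy, 4370, x3, 3110), (4, 29, Ivy, 4370, x3, 7010), (4, 29, Ivy, 6500, qa, 3050), (4, 29, Ivy, 6500, qa, 3110), (4, 29, Ivy, 6500, qa, 7010), (4, 34, Ivy, 7880, ops, 3050), (4, 34, Ivy, 7880, ops, 3110), (4, 34, Ivy, 7880, ops, 7010), (4, 34, Lee, 9200, qa, 5550), (4, 34, Lee, 9200, qa, 6070), (4, 34, Lee, 9200, qa, 7030), (4, 34, Lee, 9200, qa, 8590), (4, 39, Ivy, 4600, p1, 3050), (4, 39, Ivy, 4600, p1, 3110), (4, 39, Ivy, 4600, p1, 7010)}
(Dept JOIN Emp) ⋈ Proj (natural join on budget): {(4, 12, Lee, 6500, hr, 5550, p3), (4, 12, Lee, 6500, hr, 6070, p3), (4, 12, Lee, 6500, hr, 7030, p3), (4, 12, Lee, 6500, hr, 8590, p3), (4, 29, Ivy, 6500, qa, 3050, p3), (4, 29, Ivy, 6500, qa, 3110, p3), (4, 29, Ivy, 6500, qa, 7010, p3), (4, 34, Lee, 9200, qa, 5550, x3), (4, 34, Lee, 9200, qa, 6070, x3), (4, 34, Lee, 9200, qa, 7030, x3), (4, 34, Lee, 9200, qa, 8590, x3)}
Filtering on pid = hr leaves {(4, 12, Lee, 6500, hr, 5550, p3), (4, 12, Lee, 6500, hr, 6070, p3), (4, 12, Lee, 6500, hr, 7030, p3), (4, 12, Lee, 6500, hr, 8590, p3)}.
Keep only column(s) budget, salary: {(6500, 5550), (6500, 6070), (6500, 7030), (6500, 8590)}

{(6500, 5550), (6500, 6070), (6500, 7030), (6500, 8590)}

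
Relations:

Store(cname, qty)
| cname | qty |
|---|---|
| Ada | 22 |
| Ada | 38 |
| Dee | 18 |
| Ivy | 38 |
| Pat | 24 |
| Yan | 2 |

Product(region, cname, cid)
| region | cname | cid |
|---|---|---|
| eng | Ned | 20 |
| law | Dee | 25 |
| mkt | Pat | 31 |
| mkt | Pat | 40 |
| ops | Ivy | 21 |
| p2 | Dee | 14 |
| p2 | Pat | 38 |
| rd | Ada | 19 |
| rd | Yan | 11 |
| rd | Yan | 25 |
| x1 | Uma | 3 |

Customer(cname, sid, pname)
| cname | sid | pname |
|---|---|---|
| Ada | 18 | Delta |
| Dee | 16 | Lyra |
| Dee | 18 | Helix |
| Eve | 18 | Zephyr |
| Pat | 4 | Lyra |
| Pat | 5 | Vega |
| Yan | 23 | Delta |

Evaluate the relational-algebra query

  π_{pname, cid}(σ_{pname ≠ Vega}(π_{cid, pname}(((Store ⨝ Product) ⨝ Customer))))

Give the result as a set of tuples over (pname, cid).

{(Delta, 11), (Delta, 19), (Delta, 25), (Helix, 14), (Helix, 25), (Lyra, 14), (Lyra, 25), (Lyra, 31), (Lyra, 38), (Lyra, 40)}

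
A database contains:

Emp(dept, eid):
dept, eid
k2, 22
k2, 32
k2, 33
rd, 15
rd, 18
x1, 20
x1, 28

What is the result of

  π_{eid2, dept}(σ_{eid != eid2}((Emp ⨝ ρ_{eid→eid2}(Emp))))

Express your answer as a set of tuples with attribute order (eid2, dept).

ρ[eid→eid2]: schema becomes (dept, eid2); tuples unchanged.
Natural join on dept: {(k2, 22, 22), (k2, 22, 32), (k2, 22, 33), (k2, 32, 22), (k2, 32, 32), (k2, 32, 33), (k2, 33, 22), (k2, 33, 32), (k2, 33, 33), (rd, 15, 15), (rd, 15, 18), (rd, 18, 15), (rd, 18, 18), (x1, 20, 20), (x1, 20, 28), (x1, 28, 20), (x1, 28, 28)}
Selection eid != eid2: {(k2, 22, 32), (k2, 22, 33), (k2, 32, 22), (k2, 32, 33), (k2, 33, 22), (k2, 33, 32), (rd, 15, 18), (rd, 18, 15), (x1, 20, 28), (x1, 28, 20)}
π[eid2, dept]: project onto (eid2, dept) (3 duplicate(s) eliminated) → {(15, rd), (18, rd), (20, x1), (22, k2), (28, x1), (32, k2), (33, k2)}

{(15, rd), (18, rd), (20, x1), (22, k2), (28, x1), (32, k2), (33, k2)}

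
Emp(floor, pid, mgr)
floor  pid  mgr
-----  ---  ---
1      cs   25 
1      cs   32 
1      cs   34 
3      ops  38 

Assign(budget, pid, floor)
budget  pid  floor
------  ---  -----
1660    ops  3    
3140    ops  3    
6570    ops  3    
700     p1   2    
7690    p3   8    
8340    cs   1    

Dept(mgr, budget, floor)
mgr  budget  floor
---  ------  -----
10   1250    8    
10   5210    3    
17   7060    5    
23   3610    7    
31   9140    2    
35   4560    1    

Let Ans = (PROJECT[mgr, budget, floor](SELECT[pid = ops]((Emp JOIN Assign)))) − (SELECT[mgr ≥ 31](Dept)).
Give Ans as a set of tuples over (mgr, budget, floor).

{(38, 1660, 3), (38, 3140, 3), (38, 6570, 3)}

Natural join on floor, pid: {(1, cs, 25, 8340), (1, cs, 32, 8340), (1, cs, 34, 8340), (3, ops, 38, 1660), (3, ops, 38, 3140), (3, ops, 38, 6570)}
Filtering on pid = ops leaves {(3, ops, 38, 1660), (3, ops, 38, 3140), (3, ops, 38, 6570)}.
π[mgr, budget, floor]: project onto (mgr, budget, floor) → {(38, 1660, 3), (38, 3140, 3), (38, 6570, 3)}
Filtering on mgr ≥ 31 leaves {(31, 9140, 2), (35, 4560, 1)}.
Set difference of the two operands is {(38, 1660, 3), (38, 3140, 3), (38, 6570, 3)}.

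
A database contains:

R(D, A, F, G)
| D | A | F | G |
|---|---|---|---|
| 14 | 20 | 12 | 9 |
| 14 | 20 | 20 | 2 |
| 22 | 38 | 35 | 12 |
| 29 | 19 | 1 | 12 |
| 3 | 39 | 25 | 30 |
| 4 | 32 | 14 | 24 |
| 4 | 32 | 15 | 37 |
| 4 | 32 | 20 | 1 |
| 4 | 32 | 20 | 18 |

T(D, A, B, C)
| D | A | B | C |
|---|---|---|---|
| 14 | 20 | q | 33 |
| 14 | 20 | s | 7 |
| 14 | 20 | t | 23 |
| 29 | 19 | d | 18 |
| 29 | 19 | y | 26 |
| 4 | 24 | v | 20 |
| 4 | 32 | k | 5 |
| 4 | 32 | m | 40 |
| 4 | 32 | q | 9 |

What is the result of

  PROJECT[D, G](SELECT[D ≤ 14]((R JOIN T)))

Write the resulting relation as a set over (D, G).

{(14, 2), (14, 9), (4, 1), (4, 18), (4, 24), (4, 37)}

Natural join on D, A: {(14, 20, 12, 9, q, 33), (14, 20, 12, 9, s, 7), (14, 20, 12, 9, t, 23), (14, 20, 20, 2, q, 33), (14, 20, 20, 2, s, 7), (14, 20, 20, 2, t, 23), (29, 19, 1, 12, d, 18), (29, 19, 1, 12, y, 26), (4, 32, 14, 24, k, 5), (4, 32, 14, 24, m, 40), (4, 32, 14, 24, q, 9), (4, 32, 15, 37, k, 5), (4, 32, 15, 37, m, 40), (4, 32, 15, 37, q, 9), (4, 32, 20, 1, k, 5), (4, 32, 20, 1, m, 40), (4, 32, 20, 1, q, 9), (4, 32, 20, 18, k, 5), (4, 32, 20, 18, m, 40), (4, 32, 20, 18, q, 9)}
Apply σ_{D ≤ 14}; surviving tuples: {(14, 20, 12, 9, q, 33), (14, 20, 12, 9, s, 7), (14, 20, 12, 9, t, 23), (14, 20, 20, 2, q, 33), (14, 20, 20, 2, s, 7), (14, 20, 20, 2, t, 23), (4, 32, 14, 24, k, 5), (4, 32, 14, 24, m, 40), (4, 32, 14, 24, q, 9), (4, 32, 15, 37, k, 5), (4, 32, 15, 37, m, 40), (4, 32, 15, 37, q, 9), (4, 32, 20, 1, k, 5), (4, 32, 20, 1, m, 40), (4, 32, 20, 1, q, 9), (4, 32, 20, 18, k, 5), (4, 32, 20, 18, m, 40), (4, 32, 20, 18, q, 9)}
π_{D, G} gives {(14, 2), (14, 9), (4, 1), (4, 18), (4, 24), (4, 37)} (12 duplicate(s) eliminated).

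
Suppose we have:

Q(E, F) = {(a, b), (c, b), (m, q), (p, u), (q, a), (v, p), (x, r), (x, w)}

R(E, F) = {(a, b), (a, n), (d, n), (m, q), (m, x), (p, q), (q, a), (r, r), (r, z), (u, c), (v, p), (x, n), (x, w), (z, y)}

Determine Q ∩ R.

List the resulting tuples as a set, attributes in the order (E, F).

{(a, b), (m, q), (q, a), (v, p), (x, w)}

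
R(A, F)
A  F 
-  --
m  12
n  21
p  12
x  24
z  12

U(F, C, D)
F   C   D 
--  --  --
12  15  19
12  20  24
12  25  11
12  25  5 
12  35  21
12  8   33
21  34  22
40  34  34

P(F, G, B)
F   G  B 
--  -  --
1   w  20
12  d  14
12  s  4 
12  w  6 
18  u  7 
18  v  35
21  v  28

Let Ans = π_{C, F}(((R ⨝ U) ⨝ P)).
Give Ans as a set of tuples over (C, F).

{(15, 12), (20, 12), (25, 12), (34, 21), (35, 12), (8, 12)}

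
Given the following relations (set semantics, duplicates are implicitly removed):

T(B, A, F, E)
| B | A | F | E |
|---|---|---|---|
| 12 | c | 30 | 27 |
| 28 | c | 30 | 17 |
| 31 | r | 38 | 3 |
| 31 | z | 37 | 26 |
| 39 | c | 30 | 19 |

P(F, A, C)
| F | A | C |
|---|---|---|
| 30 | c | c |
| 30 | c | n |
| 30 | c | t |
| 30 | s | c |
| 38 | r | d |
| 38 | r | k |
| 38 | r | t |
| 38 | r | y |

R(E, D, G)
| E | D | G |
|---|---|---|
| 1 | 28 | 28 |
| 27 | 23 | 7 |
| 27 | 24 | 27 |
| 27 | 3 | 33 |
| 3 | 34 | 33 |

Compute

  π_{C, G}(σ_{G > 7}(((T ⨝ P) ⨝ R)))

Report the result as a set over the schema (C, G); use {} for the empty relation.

{(c, 27), (c, 33), (d, 33), (k, 33), (n, 27), (n, 33), (t, 27), (t, 33), (y, 33)}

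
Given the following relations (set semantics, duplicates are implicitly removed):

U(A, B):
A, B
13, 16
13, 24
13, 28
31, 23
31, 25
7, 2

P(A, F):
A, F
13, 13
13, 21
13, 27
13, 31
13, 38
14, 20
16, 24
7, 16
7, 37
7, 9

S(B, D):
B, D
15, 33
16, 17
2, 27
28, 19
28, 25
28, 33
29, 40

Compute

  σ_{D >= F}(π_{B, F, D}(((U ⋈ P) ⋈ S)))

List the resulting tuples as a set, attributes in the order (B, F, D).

{(16, 13, 17), (2, 16, 27), (2, 9, 27), (28, 13, 19), (28, 13, 25), (28, 13, 33), (28, 21, 25), (28, 21, 33), (28, 27, 33), (28, 31, 33)}

U ⋈ P (natural join on A): {(13, 16, 13), (13, 16, 21), (13, 16, 27), (13, 16, 31), (13, 16, 38), (13, 24, 13), (13, 24, 21), (13, 24, 27), (13, 24, 31), (13, 24, 38), (13, 28, 13), (13, 28, 21), (13, 28, 27), (13, 28, 31), (13, 28, 38), (7, 2, 16), (7, 2, 37), (7, 2, 9)}
(U ⋈ P) ⋈ S (natural join on B): {(13, 16, 13, 17), (13, 16, 21, 17), (13, 16, 27, 17), (13, 16, 31, 17), (13, 16, 38, 17), (13, 28, 13, 19), (13, 28, 13, 25), (13, 28, 13, 33), (13, 28, 21, 19), (13, 28, 21, 25), (13, 28, 21, 33), (13, 28, 27, 19), (13, 28, 27, 25), (13, 28, 27, 33), (13, 28, 31, 19), (13, 28, 31, 25), (13, 28, 31, 33), (13, 28, 38, 19), (13, 28, 38, 25), (13, 28, 38, 33), (7, 2, 16, 27), (7, 2, 37, 27), (7, 2, 9, 27)}
π_{B, F, D} gives {(16, 13, 17), (16, 21, 17), (16, 27, 17), (16, 31, 17), (16, 38, 17), (2, 16, 27), (2, 37, 27), (2, 9, 27), (28, 13, 19), (28, 13, 25), (28, 13, 33), (28, 21, 19), (28, 21, 25), (28, 21, 33), (28, 27, 19), (28, 27, 25), (28, 27, 33), (28, 31, 19), (28, 31, 25), (28, 31, 33), (28, 38, 19), (28, 38, 25), (28, 38, 33)}.
Selection D >= F: {(16, 13, 17), (2, 16, 27), (2, 9, 27), (28, 13, 19), (28, 13, 25), (28, 13, 33), (28, 21, 25), (28, 21, 33), (28, 27, 33), (28, 31, 33)}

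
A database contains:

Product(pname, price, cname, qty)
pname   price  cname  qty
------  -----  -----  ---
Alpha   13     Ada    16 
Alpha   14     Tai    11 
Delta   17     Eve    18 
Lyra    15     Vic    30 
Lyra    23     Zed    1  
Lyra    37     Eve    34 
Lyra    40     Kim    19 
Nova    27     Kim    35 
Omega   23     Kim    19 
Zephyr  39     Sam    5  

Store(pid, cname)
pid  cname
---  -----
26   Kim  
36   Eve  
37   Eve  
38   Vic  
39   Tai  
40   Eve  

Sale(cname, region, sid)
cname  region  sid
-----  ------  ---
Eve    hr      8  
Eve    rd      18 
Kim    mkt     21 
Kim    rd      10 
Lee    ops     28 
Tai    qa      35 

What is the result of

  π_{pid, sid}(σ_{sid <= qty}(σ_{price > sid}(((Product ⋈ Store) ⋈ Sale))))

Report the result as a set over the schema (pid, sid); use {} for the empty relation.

{(26, 10), (26, 21), (36, 18), (36, 8), (37, 18), (37, 8), (40, 18), (40, 8)}

Joining Product and Store on cname yields {(Alpha, 14, Tai, 11, 39), (Delta, 17, Eve, 18, 36), (Delta, 17, Eve, 18, 37), (Delta, 17, Eve, 18, 40), (Lyra, 15, Vic, 30, 38), (Lyra, 37, Eve, 34, 36), (Lyra, 37, Eve, 34, 37), (Lyra, 37, Eve, 34, 40), (Lyra, 40, Kim, 19, 26), (Nova, 27, Kim, 35, 26), (Omega, 23, Kim, 19, 26)}.
Joining (Product ⋈ Store) and Sale on cname yields {(Alpha, 14, Tai, 11, 39, qa, 35), (Delta, 17, Eve, 18, 36, hr, 8), (Delta, 17, Eve, 18, 36, rd, 18), (Delta, 17, Eve, 18, 37, hr, 8), (Delta, 17, Eve, 18, 37, rd, 18), (Delta, 17, Eve, 18, 40, hr, 8), (Delta, 17, Eve, 18, 40, rd, 18), (Lyra, 37, Eve, 34, 36, hr, 8), (Lyra, 37, Eve, 34, 36, rd, 18), (Lyra, 37, Eve, 34, 37, hr, 8), (Lyra, 37, Eve, 34, 37, rd, 18), (Lyra, 37, Eve, 34, 40, hr, 8), (Lyra, 37, Eve, 34, 40, rd, 18), (Lyra, 40, Kim, 19, 26, mkt, 21), (Lyra, 40, Kim, 19, 26, rd, 10), (Nova, 27, Kim, 35, 26, mkt, 21), (Nova, 27, Kim, 35, 26, rd, 10), (Omega, 23, Kim, 19, 26, mkt, 21), (Omega, 23, Kim, 19, 26, rd, 10)}.
Filtering on price > sid leaves {(Delta, 17, Eve, 18, 36, hr, 8), (Delta, 17, Eve, 18, 37, hr, 8), (Delta, 17, Eve, 18, 40, hr, 8), (Lyra, 37, Eve, 34, 36, hr, 8), (Lyra, 37, Eve, 34, 36, rd, 18), (Lyra, 37, Eve, 34, 37, hr, 8), (Lyra, 37, Eve, 34, 37, rd, 18), (Lyra, 37, Eve, 34, 40, hr, 8), (Lyra, 37, Eve, 34, 40, rd, 18), (Lyra, 40, Kim, 19, 26, mkt, 21), (Lyra, 40, Kim, 19, 26, rd, 10), (Nova, 27, Kim, 35, 26, mkt, 21), (Nova, 27, Kim, 35, 26, rd, 10), (Omega, 23, Kim, 19, 26, mkt, 21), (Omega, 23, Kim, 19, 26, rd, 10)}.
Filtering on sid <= qty leaves {(Delta, 17, Eve, 18, 36, hr, 8), (Delta, 17, Eve, 18, 37, hr, 8), (Delta, 17, Eve, 18, 40, hr, 8), (Lyra, 37, Eve, 34, 36, hr, 8), (Lyra, 37, Eve, 34, 36, rd, 18), (Lyra, 37, Eve, 34, 37, hr, 8), (Lyra, 37, Eve, 34, 37, rd, 18), (Lyra, 37, Eve, 34, 40, hr, 8), (Lyra, 37, Eve, 34, 40, rd, 18), (Lyra, 40, Kim, 19, 26, rd, 10), (Nova, 27, Kim, 35, 26, mkt, 21), (Nova, 27, Kim, 35, 26, rd, 10), (Omega, 23, Kim, 19, 26, rd, 10)}.
Keep only column(s) pid, sid (5 duplicate(s) eliminated): {(26, 10), (26, 21), (36, 18), (36, 8), (37, 18), (37, 8), (40, 18), (40, 8)}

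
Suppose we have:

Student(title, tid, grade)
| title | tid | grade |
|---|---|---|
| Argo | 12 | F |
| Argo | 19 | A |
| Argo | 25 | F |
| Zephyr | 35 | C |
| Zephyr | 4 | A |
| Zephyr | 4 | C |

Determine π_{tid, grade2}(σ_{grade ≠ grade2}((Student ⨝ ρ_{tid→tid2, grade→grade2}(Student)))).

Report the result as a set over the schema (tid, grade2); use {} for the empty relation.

{(12, A), (19, F), (25, A), (35, A), (4, A), (4, C)}

ρ[tid→tid2, grade→grade2]: schema becomes (title, tid2, grade2); tuples unchanged.
Natural join on title: {(Argo, 12, F, 12, F), (Argo, 12, F, 19, A), (Argo, 12, F, 25, F), (Argo, 19, A, 12, F), (Argo, 19, A, 19, A), (Argo, 19, A, 25, F), (Argo, 25, F, 12, F), (Argo, 25, F, 19, A), (Argo, 25, F, 25, F), (Zephyr, 35, C, 35, C), (Zephyr, 35, C, 4, A), (Zephyr, 35, C, 4, C), (Zephyr, 4, A, 35, C), (Zephyr, 4, A, 4, A), (Zephyr, 4, A, 4, C), (Zephyr, 4, C, 35, C), (Zephyr, 4, C, 4, A), (Zephyr, 4, C, 4, C)}
Apply σ_{grade ≠ grade2}; surviving tuples: {(Argo, 12, F, 19, A), (Argo, 19, A, 12, F), (Argo, 19, A, 25, F), (Argo, 25, F, 19, A), (Zephyr, 35, C, 4, A), (Zephyr, 4, A, 35, C), (Zephyr, 4, A, 4, C), (Zephyr, 4, C, 4, A)}
π[tid, grade2]: project onto (tid, grade2) (2 duplicate(s) eliminated) → {(12, A), (19, F), (25, A), (35, A), (4, A), (4, C)}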